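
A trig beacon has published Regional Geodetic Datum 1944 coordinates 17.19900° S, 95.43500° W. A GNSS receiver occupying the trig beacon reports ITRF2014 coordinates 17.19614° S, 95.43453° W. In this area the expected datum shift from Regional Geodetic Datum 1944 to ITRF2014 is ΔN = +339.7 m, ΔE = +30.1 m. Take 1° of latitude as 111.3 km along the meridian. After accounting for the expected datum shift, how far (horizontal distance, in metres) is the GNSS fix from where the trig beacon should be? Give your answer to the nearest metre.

29 m

Observed coordinate differences: Δφ = +0.00286°, Δλ = +0.00047°.
Converting to metres (1° lat = 111300 m, cos φ = 0.955284): observed ΔN = 318.3 m, observed ΔE = 50.0 m.
Subtracting the expected shift leaves a residual of 318.3 − (339.7) = -21.4 m north and 50.0 − (30.1) = 19.9 m east.
Residual distance = √((-21.4)² + 19.9²) = 29.2 m.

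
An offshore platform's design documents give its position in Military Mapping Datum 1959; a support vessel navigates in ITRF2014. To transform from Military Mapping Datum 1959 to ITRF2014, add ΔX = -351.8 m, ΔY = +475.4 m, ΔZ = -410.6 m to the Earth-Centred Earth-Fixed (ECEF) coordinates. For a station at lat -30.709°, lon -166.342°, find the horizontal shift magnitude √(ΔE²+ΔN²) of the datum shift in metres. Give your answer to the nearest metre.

At φ = -30.709°, λ = -166.342°: sin φ = -0.510678, cos φ = 0.859772, sin λ = -0.236126, cos λ = -0.971722.
ΔE = −sin λ·ΔX + cos λ·ΔY = −(-0.236126)·(-351.8) + (-0.971722)·(475.4) = -545.03 m.
ΔN = −sin φ cos λ·ΔX − sin φ sin λ·ΔY + cos φ·ΔZ = −(-0.510678)(-0.971722)(-351.8) − (-0.510678)(-0.236126)(475.4) + (0.859772)(-410.6) = -235.77 m.
Horizontal magnitude = √(ΔE² + ΔN²) = √((-545.03)² + (-235.77)²) = 593.84 m.

594 m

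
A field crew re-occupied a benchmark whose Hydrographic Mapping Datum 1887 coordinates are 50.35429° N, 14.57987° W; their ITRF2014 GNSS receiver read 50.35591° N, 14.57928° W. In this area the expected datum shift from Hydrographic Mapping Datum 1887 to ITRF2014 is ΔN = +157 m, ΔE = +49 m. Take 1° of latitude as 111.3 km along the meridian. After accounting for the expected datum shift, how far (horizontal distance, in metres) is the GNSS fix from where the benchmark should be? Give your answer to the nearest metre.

24 m

Observed coordinate differences: Δφ = +0.00162°, Δλ = +0.00059°.
Converting to metres (1° lat = 111300 m, cos φ = 0.638038): observed ΔN = 180.3 m, observed ΔE = 41.9 m.
Subtracting the expected shift leaves a residual of 180.3 − (157) = 23.3 m north and 41.9 − (49) = -7.1 m east.
Residual distance = √(23.3² + (-7.1)²) = 24.4 m.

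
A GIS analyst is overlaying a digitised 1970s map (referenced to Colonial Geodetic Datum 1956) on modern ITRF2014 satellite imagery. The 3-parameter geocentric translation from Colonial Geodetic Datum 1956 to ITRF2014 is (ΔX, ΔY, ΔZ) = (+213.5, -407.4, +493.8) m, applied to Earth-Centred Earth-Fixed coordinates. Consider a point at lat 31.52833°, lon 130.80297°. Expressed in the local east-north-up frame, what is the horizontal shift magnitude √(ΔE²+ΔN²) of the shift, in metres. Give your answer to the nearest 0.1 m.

At φ = 31.52833°, λ = 130.80297°: sin φ = 0.522920, cos φ = 0.852382, sin λ = 0.756961, cos λ = -0.653460.
ΔE = −sin λ·ΔX + cos λ·ΔY = −(0.756961)·(213.5) + (-0.653460)·(-407.4) = 104.61 m.
ΔN = −sin φ cos λ·ΔX − sin φ sin λ·ΔY + cos φ·ΔZ = −(0.522920)(-0.653460)(213.5) − (0.522920)(0.756961)(-407.4) + (0.852382)(493.8) = 655.12 m.
Horizontal magnitude = √(ΔE² + ΔN²) = √(104.61² + 655.12²) = 663.42 m.

663.4 m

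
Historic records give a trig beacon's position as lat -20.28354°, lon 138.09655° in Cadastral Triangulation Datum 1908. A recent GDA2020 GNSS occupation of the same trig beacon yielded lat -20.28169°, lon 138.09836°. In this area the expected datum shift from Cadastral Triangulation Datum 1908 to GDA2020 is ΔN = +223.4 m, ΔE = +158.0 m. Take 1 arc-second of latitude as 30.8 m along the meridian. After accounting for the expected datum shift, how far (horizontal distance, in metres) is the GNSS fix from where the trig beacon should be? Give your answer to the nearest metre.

Observed coordinate differences: Δφ = +0.00185°, Δλ = +0.00181°.
Converting to metres (1° lat = 110880 m, cos φ = 0.937989): observed ΔN = 205.1 m, observed ΔE = 188.2 m.
Subtracting the expected shift leaves a residual of 205.1 − (223.4) = -18.3 m north and 188.2 − (158.0) = 30.2 m east.
Residual distance = √((-18.3)² + 30.2²) = 35.3 m.

35 m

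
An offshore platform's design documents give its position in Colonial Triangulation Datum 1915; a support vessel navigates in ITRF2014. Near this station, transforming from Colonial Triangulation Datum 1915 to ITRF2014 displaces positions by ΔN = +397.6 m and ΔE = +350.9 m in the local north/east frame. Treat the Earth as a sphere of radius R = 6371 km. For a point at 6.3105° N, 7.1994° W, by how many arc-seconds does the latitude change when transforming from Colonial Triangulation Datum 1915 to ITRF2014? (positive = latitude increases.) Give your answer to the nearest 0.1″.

On a sphere of radius R, 1 rad of latitude = R, so Δφ = ΔN / R = 397.6 / 6371000 = 6.2408e-05 rad = 12.873″.

Δφ = 12.9″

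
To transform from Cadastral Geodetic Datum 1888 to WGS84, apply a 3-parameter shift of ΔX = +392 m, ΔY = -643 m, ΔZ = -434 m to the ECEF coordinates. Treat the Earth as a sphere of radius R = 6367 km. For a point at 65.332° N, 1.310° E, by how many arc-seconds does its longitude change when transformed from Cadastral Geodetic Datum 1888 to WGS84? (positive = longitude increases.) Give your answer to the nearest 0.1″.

sin φ = 0.908741, cos φ = 0.417360, sin λ = 0.022862, cos λ = 0.999739.
East component: ΔE = −sin λ·ΔX + cos λ·ΔY = −(0.022862)(392) + (0.999739)(-643) = -651.79 m.
1° of latitude spans πR/180 = 111125 m; at latitude φ, 1° of longitude spans that × cos φ = 46379.1 m, so Δλ = -651.79 / 46379.1 × 3600 = -50.593″.

Δλ = -50.6″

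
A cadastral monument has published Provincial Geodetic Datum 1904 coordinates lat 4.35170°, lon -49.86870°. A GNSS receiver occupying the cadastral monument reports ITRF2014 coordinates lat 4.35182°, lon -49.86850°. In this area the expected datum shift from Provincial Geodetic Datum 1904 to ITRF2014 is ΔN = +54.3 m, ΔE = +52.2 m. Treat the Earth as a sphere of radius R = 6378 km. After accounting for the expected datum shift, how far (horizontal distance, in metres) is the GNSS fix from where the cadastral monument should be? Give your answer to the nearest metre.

51 m

Observed coordinate differences: Δφ = +0.00012°, Δλ = +0.00020°.
Converting to metres (1° lat = 111317 m, cos φ = 0.997117): observed ΔN = 13.4 m, observed ΔE = 22.2 m.
Subtracting the expected shift leaves a residual of 13.4 − (54.3) = -40.9 m north and 22.2 − (52.2) = -30.0 m east.
Residual distance = √((-40.9)² + (-30.0)²) = 50.8 m.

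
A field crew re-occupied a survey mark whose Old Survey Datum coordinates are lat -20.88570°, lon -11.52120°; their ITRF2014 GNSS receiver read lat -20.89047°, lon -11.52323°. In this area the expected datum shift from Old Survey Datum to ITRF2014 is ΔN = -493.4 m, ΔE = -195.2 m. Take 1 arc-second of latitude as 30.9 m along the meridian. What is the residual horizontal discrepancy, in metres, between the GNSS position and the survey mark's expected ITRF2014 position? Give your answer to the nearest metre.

40 m

Observed coordinate differences: Δφ = -0.00477°, Δλ = -0.00203°.
Converting to metres (1° lat = 111240 m, cos φ = 0.934293): observed ΔN = -530.6 m, observed ΔE = -211.0 m.
Subtracting the expected shift leaves a residual of -530.6 − (-493.4) = -37.2 m north and -211.0 − (-195.2) = -15.8 m east.
Residual distance = √((-37.2)² + (-15.8)²) = 40.4 m.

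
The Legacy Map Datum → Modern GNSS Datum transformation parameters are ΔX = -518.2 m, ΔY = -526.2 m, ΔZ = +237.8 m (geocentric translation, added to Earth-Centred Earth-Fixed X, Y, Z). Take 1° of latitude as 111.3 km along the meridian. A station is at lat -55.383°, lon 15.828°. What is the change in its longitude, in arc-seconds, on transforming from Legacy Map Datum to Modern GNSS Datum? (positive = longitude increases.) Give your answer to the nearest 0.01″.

Δλ = -20.78″

sin φ = -0.822968, cos φ = 0.568088, sin λ = 0.272750, cos λ = 0.962085.
East component: ΔE = −sin λ·ΔX + cos λ·ΔY = −(0.272750)(-518.2) + (0.962085)(-526.2) = -364.91 m.
1° of latitude spans 111300 m; at latitude φ, 1° of longitude spans that × cos φ = 63228.2 m, so Δλ = -364.91 / 63228.2 × 3600 = -20.777″.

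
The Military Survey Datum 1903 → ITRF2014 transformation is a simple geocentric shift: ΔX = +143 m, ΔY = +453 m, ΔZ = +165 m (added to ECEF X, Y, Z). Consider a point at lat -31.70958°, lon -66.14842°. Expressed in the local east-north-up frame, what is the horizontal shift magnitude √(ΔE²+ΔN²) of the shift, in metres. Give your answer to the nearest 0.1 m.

The local east axis at (φ, λ) is (−sin λ, cos λ, 0), so ΔE = −sin(-66.14842°)·143 + cos(-66.14842°)·453 = 313.97 m.
The local north axis is (−sin φ cos λ, −sin φ sin λ, cos φ), giving ΔN = 30.393 − 217.768 + 140.369 = -47.01 m.
Horizontal magnitude = √(ΔE² + ΔN²) = √(313.97² + (-47.01)²) = 317.47 m.

317.5 m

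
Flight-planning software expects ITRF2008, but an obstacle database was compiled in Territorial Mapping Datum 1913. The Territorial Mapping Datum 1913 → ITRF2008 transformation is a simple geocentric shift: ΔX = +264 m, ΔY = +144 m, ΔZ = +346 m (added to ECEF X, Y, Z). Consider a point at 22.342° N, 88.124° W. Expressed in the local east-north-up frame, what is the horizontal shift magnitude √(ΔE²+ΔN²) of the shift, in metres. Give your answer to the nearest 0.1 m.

458.4 m

The local east axis at (φ, λ) is (−sin λ, cos λ, 0), so ΔE = −sin(-88.124°)·264 + cos(-88.124°)·144 = 268.57 m.
The local north axis is (−sin φ cos λ, −sin φ sin λ, cos φ), giving ΔN = -3.285 + 54.710 + 320.026 = 371.45 m.
Horizontal magnitude = √(ΔE² + ΔN²) = √(268.57² + 371.45²) = 458.37 m.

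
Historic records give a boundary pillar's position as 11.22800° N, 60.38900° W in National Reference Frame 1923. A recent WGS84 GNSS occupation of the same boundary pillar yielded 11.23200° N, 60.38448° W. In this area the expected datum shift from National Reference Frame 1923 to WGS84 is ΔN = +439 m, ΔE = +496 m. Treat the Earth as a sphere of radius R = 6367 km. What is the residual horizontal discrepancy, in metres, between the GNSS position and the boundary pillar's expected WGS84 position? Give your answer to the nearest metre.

Observed coordinate differences: Δφ = +0.00400°, Δλ = +0.00452°.
Converting to metres (1° lat = 111125 m, cos φ = 0.980860): observed ΔN = 444.5 m, observed ΔE = 492.7 m.
Subtracting the expected shift leaves a residual of 444.5 − (439) = 5.5 m north and 492.7 − (496) = -3.3 m east.
Residual distance = √(5.5² + (-3.3)²) = 6.4 m.

6 m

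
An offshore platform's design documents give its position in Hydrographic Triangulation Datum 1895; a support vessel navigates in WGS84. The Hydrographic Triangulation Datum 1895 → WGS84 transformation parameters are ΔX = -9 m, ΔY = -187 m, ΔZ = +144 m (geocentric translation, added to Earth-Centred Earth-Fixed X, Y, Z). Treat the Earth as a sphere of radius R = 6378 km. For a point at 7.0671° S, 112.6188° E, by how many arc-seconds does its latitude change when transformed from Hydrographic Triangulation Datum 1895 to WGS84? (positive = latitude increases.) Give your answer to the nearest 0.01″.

Δφ = 3.95″

sin φ = -0.123032, cos φ = 0.992403, sin λ = 0.923084, cos λ = -0.384598.
North component: ΔN = −sin φ cos λ·ΔX − sin φ sin λ·ΔY + cos φ·ΔZ = −(-0.123032)(-0.384598)(-9) − (-0.123032)(0.923084)(-187) + (0.992403)(144) = 122.09 m.
1° of latitude spans πR/180 = 111317 m, so Δφ = 122.09 / 111317 × 3600 = 3.949″.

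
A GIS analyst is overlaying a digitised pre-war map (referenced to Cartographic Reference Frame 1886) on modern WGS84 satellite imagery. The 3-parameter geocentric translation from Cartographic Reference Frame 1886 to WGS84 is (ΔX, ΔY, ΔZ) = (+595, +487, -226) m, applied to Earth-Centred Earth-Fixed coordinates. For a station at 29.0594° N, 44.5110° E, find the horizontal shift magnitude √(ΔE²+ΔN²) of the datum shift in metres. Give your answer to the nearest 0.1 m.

573.7 m

At φ = 29.0594°, λ = 44.5110°: sin φ = 0.485716, cos φ = 0.874117, sin λ = 0.701046, cos λ = 0.713116.
ΔE = −sin λ·ΔX + cos λ·ΔY = −(0.701046)·(595) + (0.713116)·(487) = -69.84 m.
ΔN = −sin φ cos λ·ΔX − sin φ sin λ·ΔY + cos φ·ΔZ = −(0.485716)(0.713116)(595) − (0.485716)(0.701046)(487) + (0.874117)(-226) = -569.47 m.
Horizontal magnitude = √(ΔE² + ΔN²) = √((-69.84)² + (-569.47)²) = 573.74 m.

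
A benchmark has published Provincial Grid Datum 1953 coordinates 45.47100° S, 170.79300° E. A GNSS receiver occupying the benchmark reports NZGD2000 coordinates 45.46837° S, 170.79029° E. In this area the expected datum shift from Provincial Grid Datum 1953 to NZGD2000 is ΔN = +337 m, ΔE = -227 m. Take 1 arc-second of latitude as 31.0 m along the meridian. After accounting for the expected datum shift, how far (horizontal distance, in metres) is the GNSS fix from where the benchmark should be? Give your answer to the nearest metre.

46 m

Observed coordinate differences: Δφ = +0.00263°, Δλ = -0.00271°.
Converting to metres (1° lat = 111600 m, cos φ = 0.701270): observed ΔN = 293.5 m, observed ΔE = -212.1 m.
Subtracting the expected shift leaves a residual of 293.5 − (337) = -43.5 m north and -212.1 − (-227) = 14.9 m east.
Residual distance = √((-43.5)² + 14.9²) = 46.0 m.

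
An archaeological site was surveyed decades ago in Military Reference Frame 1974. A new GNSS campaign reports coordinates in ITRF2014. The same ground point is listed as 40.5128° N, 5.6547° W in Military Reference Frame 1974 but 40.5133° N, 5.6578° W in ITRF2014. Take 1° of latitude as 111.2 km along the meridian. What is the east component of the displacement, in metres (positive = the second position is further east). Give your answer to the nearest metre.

Δφ = 40.5133° − 40.5128° = +0.0005°; Δλ = -5.6578° − -5.6547° = -0.0031°.
ΔN = Δφ × 111200 = 55.6 m; ΔE = Δλ × 111200 × cos(40.5128°) = -0.0031 × 111200 × 0.760261 = -262.1 m.

ΔE = -262 m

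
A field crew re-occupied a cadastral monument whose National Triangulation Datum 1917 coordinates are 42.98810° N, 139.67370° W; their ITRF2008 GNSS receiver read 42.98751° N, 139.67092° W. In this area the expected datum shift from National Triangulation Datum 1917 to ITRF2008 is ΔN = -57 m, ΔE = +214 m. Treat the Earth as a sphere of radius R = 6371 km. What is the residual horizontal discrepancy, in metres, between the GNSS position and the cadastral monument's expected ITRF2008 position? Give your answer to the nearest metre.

Observed coordinate differences: Δφ = -0.00059°, Δλ = +0.00278°.
Converting to metres (1° lat = 111195 m, cos φ = 0.731495): observed ΔN = -65.6 m, observed ΔE = 226.1 m.
Subtracting the expected shift leaves a residual of -65.6 − (-57) = -8.6 m north and 226.1 − (214) = 12.1 m east.
Residual distance = √((-8.6)² + 12.1²) = 14.9 m.

15 m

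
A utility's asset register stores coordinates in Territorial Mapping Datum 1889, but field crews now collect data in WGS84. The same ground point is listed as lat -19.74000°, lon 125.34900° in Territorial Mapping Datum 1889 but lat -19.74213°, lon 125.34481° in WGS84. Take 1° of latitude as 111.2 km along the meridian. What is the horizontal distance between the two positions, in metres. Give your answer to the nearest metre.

498 m

Δφ = -19.74213° − -19.74000° = -0.00213°; Δλ = 125.34481° − 125.34900° = -0.00419°.
ΔN = Δφ × 111200 = -236.9 m; ΔE = Δλ × 111200 × cos(-19.74000°) = -0.00419 × 111200 × 0.941235 = -438.5 m.
Distance = √(ΔE² + ΔN²) = √((-438.5)² + (-236.9)²) = 498.4 m.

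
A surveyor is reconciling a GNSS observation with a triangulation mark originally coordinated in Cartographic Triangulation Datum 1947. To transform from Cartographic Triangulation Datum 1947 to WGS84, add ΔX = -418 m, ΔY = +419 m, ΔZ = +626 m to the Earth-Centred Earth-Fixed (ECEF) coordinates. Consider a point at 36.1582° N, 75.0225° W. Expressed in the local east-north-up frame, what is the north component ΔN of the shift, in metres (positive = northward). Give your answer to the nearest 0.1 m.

At φ = 36.1582°, λ = -75.0225°: sin φ = 0.590017, cos φ = 0.807391, sin λ = -0.966027, cos λ = 0.258440.
ΔN = −sin φ cos λ·ΔX − sin φ sin λ·ΔY + cos φ·ΔZ = −(0.590017)(0.258440)(-418) − (0.590017)(-0.966027)(419) + (0.807391)(626) = 807.98 m.

ΔN = 808.0 m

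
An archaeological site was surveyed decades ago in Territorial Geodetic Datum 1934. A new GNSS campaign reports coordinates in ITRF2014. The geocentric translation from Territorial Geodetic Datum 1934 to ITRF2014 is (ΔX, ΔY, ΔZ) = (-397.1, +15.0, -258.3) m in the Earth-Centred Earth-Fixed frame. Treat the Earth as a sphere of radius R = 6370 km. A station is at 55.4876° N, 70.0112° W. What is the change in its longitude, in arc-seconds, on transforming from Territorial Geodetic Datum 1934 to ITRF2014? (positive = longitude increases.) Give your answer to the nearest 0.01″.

sin φ = 0.824004, cos φ = 0.566585, sin λ = -0.939759, cos λ = 0.341836.
East component: ΔE = −sin λ·ΔX + cos λ·ΔY = −(-0.939759)(-397.1) + (0.341836)(15.0) = -368.05 m.
1° of latitude spans πR/180 = 111177 m; at latitude φ, 1° of longitude spans that × cos φ = 62991.4 m, so Δλ = -368.05 / 62991.4 × 3600 = -21.034″.

Δλ = -21.03″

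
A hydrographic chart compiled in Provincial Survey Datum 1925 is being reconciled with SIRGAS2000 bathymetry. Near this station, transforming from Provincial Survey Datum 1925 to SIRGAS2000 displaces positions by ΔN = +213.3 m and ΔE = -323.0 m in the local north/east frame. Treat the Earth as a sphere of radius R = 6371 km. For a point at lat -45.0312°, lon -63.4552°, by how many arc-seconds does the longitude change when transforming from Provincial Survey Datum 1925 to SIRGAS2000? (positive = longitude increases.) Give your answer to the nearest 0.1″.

Δλ = -14.8″

At latitude -45.0312°, cos φ = 0.706722.
One radian of longitude at latitude φ spans R cos φ, so Δλ = ΔE / (R cos φ) = -323.0 / (6371000 × 0.706722) = -7.1738e-05 rad = -14.797″.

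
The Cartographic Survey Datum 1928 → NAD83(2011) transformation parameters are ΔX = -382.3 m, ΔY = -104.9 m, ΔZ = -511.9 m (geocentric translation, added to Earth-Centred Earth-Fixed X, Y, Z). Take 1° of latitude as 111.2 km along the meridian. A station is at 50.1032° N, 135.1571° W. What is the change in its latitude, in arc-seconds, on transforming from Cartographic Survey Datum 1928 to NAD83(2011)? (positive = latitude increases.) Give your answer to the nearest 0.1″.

sin φ = 0.767201, cos φ = 0.641407, sin λ = -0.705165, cos λ = -0.709043.
North component: ΔN = −sin φ cos λ·ΔX − sin φ sin λ·ΔY + cos φ·ΔZ = −(0.767201)(-0.709043)(-382.3) − (0.767201)(-0.705165)(-104.9) + (0.641407)(-511.9) = -593.05 m.
1° of latitude spans 111200 m, so Δφ = -593.05 / 111200 × 3600 = -19.199″.

Δφ = -19.2″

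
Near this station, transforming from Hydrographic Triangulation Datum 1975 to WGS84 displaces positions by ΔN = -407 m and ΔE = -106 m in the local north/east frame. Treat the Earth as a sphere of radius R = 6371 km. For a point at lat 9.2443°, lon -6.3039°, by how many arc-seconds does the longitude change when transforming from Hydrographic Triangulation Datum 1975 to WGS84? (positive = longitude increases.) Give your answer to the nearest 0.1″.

Δλ = -3.5″

At latitude 9.2443°, cos φ = 0.987012.
One radian of longitude at latitude φ spans R cos φ, so Δλ = ΔE / (R cos φ) = -106.0 / (6371000 × 0.987012) = -1.6857e-05 rad = -3.477″.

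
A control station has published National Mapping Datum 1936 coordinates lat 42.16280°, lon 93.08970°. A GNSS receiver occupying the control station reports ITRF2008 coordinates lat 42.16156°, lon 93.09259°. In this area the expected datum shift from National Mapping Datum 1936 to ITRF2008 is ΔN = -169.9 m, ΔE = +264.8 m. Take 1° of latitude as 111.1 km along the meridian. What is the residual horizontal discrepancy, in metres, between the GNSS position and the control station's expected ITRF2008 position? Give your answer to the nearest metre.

Observed coordinate differences: Δφ = -0.00124°, Δλ = +0.00289°.
Converting to metres (1° lat = 111100 m, cos φ = 0.741241): observed ΔN = -137.8 m, observed ΔE = 238.0 m.
Subtracting the expected shift leaves a residual of -137.8 − (-169.9) = 32.1 m north and 238.0 − (264.8) = -26.8 m east.
Residual distance = √(32.1² + (-26.8)²) = 41.8 m.

42 m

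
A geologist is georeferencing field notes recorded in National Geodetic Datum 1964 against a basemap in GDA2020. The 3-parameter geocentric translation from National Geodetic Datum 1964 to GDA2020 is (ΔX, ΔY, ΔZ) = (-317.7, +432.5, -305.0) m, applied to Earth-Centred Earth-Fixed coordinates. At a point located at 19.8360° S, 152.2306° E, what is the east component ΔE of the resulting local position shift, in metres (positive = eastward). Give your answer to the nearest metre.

At φ = -19.8360°, λ = 152.2306°: sin φ = -0.339329, cos φ = 0.940668, sin λ = 0.465914, cos λ = -0.884830.
ΔE = −sin λ·ΔX + cos λ·ΔY = −(0.465914)·(-317.7) + (-0.884830)·(432.5) = -234.67 m.

ΔE = -235 m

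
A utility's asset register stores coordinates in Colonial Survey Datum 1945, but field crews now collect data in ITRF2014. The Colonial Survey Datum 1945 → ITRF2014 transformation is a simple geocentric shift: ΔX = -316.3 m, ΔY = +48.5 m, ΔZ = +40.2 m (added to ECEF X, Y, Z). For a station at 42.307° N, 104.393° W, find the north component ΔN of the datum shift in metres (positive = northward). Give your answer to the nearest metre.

The local north axis is (−sin φ cos λ, −sin φ sin λ, cos φ), giving ΔN = -52.921 + 31.621 + 29.730 = 8.43 m.

ΔN = 8 m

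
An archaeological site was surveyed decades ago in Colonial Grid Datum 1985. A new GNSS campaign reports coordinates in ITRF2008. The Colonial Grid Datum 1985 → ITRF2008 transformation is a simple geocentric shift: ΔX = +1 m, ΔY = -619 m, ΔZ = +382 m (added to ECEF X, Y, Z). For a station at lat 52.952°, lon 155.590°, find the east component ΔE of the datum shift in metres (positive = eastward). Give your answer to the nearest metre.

The local east axis at (φ, λ) is (−sin λ, cos λ, 0), so ΔE = −sin(155.590°)·1 + cos(155.590°)·(-619) = 563.26 m.

ΔE = 563 m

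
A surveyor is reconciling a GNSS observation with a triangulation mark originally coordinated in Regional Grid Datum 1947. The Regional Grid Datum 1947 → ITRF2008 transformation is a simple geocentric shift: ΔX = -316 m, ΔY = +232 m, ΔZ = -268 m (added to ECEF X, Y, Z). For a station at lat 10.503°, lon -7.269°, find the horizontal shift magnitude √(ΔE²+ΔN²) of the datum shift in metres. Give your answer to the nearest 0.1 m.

The local east axis at (φ, λ) is (−sin λ, cos λ, 0), so ΔE = −sin(-7.269°)·(-316) + cos(-7.269°)·232 = 190.15 m.
The local north axis is (−sin φ cos λ, −sin φ sin λ, cos φ), giving ΔN = 57.140 + 5.351 − 263.510 = -201.02 m.
Horizontal magnitude = √(ΔE² + ΔN²) = √(190.15² + (-201.02)²) = 276.71 m.

276.7 m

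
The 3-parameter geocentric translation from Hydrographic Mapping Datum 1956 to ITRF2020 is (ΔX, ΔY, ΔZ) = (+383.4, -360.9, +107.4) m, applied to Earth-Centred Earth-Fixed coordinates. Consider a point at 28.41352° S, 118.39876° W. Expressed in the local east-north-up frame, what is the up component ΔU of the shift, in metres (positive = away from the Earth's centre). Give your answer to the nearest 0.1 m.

The local up (radial) axis is (cos φ cos λ, cos φ sin λ, sin φ), giving ΔU = -160.381 + 279.225 − 51.104 = 67.74 m.

ΔU = 67.7 m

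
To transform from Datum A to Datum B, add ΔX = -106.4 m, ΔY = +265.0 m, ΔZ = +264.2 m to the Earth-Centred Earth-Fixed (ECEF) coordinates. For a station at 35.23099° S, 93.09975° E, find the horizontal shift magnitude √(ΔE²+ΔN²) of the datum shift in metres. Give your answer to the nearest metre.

383 m

At φ = -35.23099°, λ = 93.09975°: sin φ = -0.576874, cos φ = 0.816833, sin λ = 0.998537, cos λ = -0.054074.
ΔE = −sin λ·ΔX + cos λ·ΔY = −(0.998537)·(-106.4) + (-0.054074)·(265.0) = 91.91 m.
ΔN = −sin φ cos λ·ΔX − sin φ sin λ·ΔY + cos φ·ΔZ = −(-0.576874)(-0.054074)(-106.4) − (-0.576874)(0.998537)(265.0) + (0.816833)(264.2) = 371.77 m.
Horizontal magnitude = √(ΔE² + ΔN²) = √(91.91² + 371.77²) = 382.97 m.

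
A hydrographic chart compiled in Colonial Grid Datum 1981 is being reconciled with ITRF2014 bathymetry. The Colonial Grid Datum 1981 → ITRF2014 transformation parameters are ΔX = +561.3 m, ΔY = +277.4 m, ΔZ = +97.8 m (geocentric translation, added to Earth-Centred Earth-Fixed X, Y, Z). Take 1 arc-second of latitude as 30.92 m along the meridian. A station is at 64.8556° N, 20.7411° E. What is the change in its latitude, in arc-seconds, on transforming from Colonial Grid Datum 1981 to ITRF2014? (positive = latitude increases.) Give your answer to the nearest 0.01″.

Δφ = -16.90″

sin φ = 0.905240, cos φ = 0.424901, sin λ = 0.354146, cos λ = 0.935190.
North component: ΔN = −sin φ cos λ·ΔX − sin φ sin λ·ΔY + cos φ·ΔZ = −(0.905240)(0.935190)(561.3) − (0.905240)(0.354146)(277.4) + (0.424901)(97.8) = -522.56 m.
1° of latitude spans 3600 × 30.92 = 111312 m, so Δφ = -522.56 / 111312 × 3600 = -16.900″.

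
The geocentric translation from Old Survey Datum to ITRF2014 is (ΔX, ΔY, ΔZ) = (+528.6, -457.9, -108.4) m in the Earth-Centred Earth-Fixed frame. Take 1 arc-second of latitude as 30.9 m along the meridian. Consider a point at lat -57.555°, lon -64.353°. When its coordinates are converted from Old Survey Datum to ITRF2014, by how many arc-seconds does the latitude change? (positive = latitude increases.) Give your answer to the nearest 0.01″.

sin φ = -0.843907, cos φ = 0.536490, sin λ = -0.901478, cos λ = 0.432825.
North component: ΔN = −sin φ cos λ·ΔX − sin φ sin λ·ΔY + cos φ·ΔZ = −(-0.843907)(0.432825)(528.6) − (-0.843907)(-0.901478)(-457.9) + (0.536490)(-108.4) = 483.28 m.
1° of latitude spans 3600 × 30.90 = 111240 m, so Δφ = 483.28 / 111240 × 3600 = 15.640″.

Δφ = 15.64″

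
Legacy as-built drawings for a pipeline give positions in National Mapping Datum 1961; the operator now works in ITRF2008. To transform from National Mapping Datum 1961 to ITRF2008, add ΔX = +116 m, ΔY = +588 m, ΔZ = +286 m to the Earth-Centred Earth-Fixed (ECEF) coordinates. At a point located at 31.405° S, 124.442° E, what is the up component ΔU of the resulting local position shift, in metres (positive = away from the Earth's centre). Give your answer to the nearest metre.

ΔU = 209 m

At φ = -31.405°, λ = 124.442°: sin φ = -0.521084, cos φ = 0.853505, sin λ = 0.824699, cos λ = -0.565572.
ΔU = cos φ cos λ·ΔX + cos φ sin λ·ΔY + sin φ·ΔZ = (0.853505)(-0.565572)(116) + (0.853505)(0.824699)(588) + (-0.521084)(286) = 208.86 m.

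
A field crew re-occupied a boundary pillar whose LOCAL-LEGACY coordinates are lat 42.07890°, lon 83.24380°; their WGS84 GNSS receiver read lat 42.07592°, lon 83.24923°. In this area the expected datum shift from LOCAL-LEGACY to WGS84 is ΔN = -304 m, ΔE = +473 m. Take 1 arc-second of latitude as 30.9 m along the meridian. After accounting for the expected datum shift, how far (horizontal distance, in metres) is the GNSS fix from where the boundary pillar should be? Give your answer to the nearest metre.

Observed coordinate differences: Δφ = -0.00298°, Δλ = +0.00543°.
Converting to metres (1° lat = 111240 m, cos φ = 0.742223): observed ΔN = -331.5 m, observed ΔE = 448.3 m.
Subtracting the expected shift leaves a residual of -331.5 − (-304) = -27.5 m north and 448.3 − (473) = -24.7 m east.
Residual distance = √((-27.5)² + (-24.7)²) = 36.9 m.

37 m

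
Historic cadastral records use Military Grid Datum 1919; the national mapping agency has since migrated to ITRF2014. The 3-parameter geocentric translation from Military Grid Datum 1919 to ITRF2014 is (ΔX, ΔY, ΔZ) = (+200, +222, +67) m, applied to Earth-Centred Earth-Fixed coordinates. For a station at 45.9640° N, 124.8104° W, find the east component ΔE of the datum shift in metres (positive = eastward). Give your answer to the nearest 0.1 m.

The local east axis at (φ, λ) is (−sin λ, cos λ, 0), so ΔE = −sin(-124.8104°)·200 + cos(-124.8104°)·222 = 37.48 m.

ΔE = 37.5 m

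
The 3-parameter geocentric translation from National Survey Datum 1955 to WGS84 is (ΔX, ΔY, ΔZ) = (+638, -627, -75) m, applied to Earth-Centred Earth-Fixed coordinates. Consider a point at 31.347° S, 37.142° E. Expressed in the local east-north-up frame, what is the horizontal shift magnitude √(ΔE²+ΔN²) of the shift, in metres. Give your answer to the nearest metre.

885 m

The local east axis at (φ, λ) is (−sin λ, cos λ, 0), so ΔE = −sin(37.142°)·638 + cos(37.142°)·(-627) = -885.03 m.
The local north axis is (−sin φ cos λ, −sin φ sin λ, cos φ), giving ΔN = 264.571 − 196.944 − 64.052 = 3.58 m.
Horizontal magnitude = √(ΔE² + ΔN²) = √((-885.03)² + 3.58²) = 885.03 m.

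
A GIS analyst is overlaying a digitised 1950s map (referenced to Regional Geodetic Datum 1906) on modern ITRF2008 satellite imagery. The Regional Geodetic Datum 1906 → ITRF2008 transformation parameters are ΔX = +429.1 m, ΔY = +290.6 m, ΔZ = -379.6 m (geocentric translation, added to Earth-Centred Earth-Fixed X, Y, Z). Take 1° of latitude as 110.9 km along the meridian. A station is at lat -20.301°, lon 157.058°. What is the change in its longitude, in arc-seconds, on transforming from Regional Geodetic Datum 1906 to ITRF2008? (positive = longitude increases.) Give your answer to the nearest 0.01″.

sin φ = -0.346952, cos φ = 0.937883, sin λ = 0.389799, cos λ = -0.920900.
East component: ΔE = −sin λ·ΔX + cos λ·ΔY = −(0.389799)(429.1) + (-0.920900)(290.6) = -434.88 m.
1° of latitude spans 110900 m; at latitude φ, 1° of longitude spans that × cos φ = 104011.2 m, so Δλ = -434.88 / 104011.2 × 3600 = -15.052″.

Δλ = -15.05″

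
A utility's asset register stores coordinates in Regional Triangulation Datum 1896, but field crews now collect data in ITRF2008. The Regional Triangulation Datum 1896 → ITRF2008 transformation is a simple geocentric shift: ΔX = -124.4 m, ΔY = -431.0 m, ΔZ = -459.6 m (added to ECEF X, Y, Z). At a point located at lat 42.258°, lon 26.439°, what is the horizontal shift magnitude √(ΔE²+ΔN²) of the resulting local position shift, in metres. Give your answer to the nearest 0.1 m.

The local east axis at (φ, λ) is (−sin λ, cos λ, 0), so ΔE = −sin(26.439°)·(-124.4) + cos(26.439°)·(-431.0) = -330.53 m.
The local north axis is (−sin φ cos λ, −sin φ sin λ, cos φ), giving ΔN = 74.906 + 129.047 − 340.161 = -136.21 m.
Horizontal magnitude = √(ΔE² + ΔN²) = √((-330.53)² + (-136.21)²) = 357.50 m.

357.5 m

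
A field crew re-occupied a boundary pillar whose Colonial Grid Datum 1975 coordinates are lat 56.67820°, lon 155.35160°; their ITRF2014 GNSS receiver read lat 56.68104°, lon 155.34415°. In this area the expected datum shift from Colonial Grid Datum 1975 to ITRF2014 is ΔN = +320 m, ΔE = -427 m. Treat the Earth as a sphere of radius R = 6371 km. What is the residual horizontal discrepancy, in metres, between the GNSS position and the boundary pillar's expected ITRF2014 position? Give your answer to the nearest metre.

28 m

Observed coordinate differences: Δφ = +0.00284°, Δλ = -0.00745°.
Converting to metres (1° lat = 111195 m, cos φ = 0.549341): observed ΔN = 315.8 m, observed ΔE = -455.1 m.
Subtracting the expected shift leaves a residual of 315.8 − (320) = -4.2 m north and -455.1 − (-427) = -28.1 m east.
Residual distance = √((-4.2)² + (-28.1)²) = 28.4 m.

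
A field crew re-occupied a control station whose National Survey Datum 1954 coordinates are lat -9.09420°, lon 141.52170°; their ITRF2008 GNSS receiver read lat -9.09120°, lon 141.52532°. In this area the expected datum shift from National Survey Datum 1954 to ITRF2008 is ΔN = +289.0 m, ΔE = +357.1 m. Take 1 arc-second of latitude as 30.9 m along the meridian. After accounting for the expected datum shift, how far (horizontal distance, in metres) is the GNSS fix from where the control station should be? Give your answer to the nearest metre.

60 m

Observed coordinate differences: Δφ = +0.00300°, Δλ = +0.00362°.
Converting to metres (1° lat = 111240 m, cos φ = 0.987430): observed ΔN = 333.7 m, observed ΔE = 397.6 m.
Subtracting the expected shift leaves a residual of 333.7 − (289.0) = 44.7 m north and 397.6 − (357.1) = 40.5 m east.
Residual distance = √(44.7² + 40.5²) = 60.4 m.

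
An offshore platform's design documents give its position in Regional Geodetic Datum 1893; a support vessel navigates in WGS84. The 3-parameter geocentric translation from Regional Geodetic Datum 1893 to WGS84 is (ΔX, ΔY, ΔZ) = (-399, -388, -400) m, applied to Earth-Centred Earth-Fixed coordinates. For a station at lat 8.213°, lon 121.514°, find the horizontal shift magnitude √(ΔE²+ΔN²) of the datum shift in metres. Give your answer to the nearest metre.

The local east axis at (φ, λ) is (−sin λ, cos λ, 0), so ΔE = −sin(121.514°)·(-399) + cos(121.514°)·(-388) = 542.96 m.
The local north axis is (−sin φ cos λ, −sin φ sin λ, cos φ), giving ΔN = -29.794 + 47.252 − 395.898 = -378.44 m.
Horizontal magnitude = √(ΔE² + ΔN²) = √(542.96² + (-378.44)²) = 661.83 m.

662 m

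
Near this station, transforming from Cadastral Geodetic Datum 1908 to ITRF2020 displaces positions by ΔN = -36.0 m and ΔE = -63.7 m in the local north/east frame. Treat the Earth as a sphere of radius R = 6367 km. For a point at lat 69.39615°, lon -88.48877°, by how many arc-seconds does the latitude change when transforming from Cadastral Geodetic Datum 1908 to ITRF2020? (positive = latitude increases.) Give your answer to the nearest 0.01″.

Δφ = -1.17″

On a sphere of radius R, 1 rad of latitude = R, so Δφ = ΔN / R = -36.0 / 6367000 = -5.6542e-06 rad = -1.166″.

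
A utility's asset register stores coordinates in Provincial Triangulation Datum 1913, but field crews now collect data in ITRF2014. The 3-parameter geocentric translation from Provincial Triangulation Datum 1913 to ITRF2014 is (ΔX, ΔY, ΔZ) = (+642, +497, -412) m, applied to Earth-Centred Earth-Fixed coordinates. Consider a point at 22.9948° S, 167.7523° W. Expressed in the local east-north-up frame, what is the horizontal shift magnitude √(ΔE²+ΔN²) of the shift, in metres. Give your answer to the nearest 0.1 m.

751.7 m

At φ = -22.9948°, λ = -167.7523°: sin φ = -0.390648, cos φ = 0.920540, sin λ = -0.212138, cos λ = -0.977240.
ΔE = −sin λ·ΔX + cos λ·ΔY = −(-0.212138)·(642) + (-0.977240)·(497) = -349.50 m.
ΔN = −sin φ cos λ·ΔX − sin φ sin λ·ΔY + cos φ·ΔZ = −(-0.390648)(-0.977240)(642) − (-0.390648)(-0.212138)(497) + (0.920540)(-412) = -665.54 m.
Horizontal magnitude = √(ΔE² + ΔN²) = √((-349.50)² + (-665.54)²) = 751.72 m.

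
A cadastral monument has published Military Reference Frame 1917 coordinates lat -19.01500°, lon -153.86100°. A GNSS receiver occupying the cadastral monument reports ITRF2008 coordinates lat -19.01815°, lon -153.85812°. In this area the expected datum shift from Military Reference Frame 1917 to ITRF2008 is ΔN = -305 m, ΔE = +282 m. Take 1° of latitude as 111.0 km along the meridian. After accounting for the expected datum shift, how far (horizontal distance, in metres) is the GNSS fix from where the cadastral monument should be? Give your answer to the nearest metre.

49 m

Observed coordinate differences: Δφ = -0.00315°, Δλ = +0.00288°.
Converting to metres (1° lat = 111000 m, cos φ = 0.945433): observed ΔN = -349.6 m, observed ΔE = 302.2 m.
Subtracting the expected shift leaves a residual of -349.6 − (-305) = -44.6 m north and 302.2 − (282) = 20.2 m east.
Residual distance = √((-44.6)² + 20.2²) = 49.0 m.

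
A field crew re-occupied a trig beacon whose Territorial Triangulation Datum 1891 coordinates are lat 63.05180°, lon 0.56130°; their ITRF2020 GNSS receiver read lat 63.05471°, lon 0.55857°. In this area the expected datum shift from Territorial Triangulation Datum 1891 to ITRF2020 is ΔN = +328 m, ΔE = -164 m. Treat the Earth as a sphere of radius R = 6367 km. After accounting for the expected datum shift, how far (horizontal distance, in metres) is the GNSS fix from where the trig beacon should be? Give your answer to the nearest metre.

27 m

Observed coordinate differences: Δφ = +0.00291°, Δλ = -0.00273°.
Converting to metres (1° lat = 111125 m, cos φ = 0.453185): observed ΔN = 323.4 m, observed ΔE = -137.5 m.
Subtracting the expected shift leaves a residual of 323.4 − (328) = -4.6 m north and -137.5 − (-164) = 26.5 m east.
Residual distance = √((-4.6)² + 26.5²) = 26.9 m.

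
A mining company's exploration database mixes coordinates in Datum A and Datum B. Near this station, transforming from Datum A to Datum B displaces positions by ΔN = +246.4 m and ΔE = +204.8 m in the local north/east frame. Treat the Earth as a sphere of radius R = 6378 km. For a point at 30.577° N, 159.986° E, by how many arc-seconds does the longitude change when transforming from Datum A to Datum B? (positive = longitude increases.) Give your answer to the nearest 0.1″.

At latitude 30.577°, cos φ = 0.860946.
One radian of longitude at latitude φ spans R cos φ, so Δλ = ΔE / (R cos φ) = 204.8 / (6378000 × 0.860946) = 3.7297e-05 rad = 7.693″.

Δλ = 7.7″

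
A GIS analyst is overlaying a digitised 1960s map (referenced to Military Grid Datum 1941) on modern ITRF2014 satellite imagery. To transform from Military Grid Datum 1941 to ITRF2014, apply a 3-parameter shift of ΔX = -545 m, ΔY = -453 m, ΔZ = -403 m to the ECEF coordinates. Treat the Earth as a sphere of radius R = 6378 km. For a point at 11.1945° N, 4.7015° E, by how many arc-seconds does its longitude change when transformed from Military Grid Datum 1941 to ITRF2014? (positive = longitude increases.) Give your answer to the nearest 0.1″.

sin φ = 0.194140, cos φ = 0.980974, sin λ = 0.081965, cos λ = 0.996635.
East component: ΔE = −sin λ·ΔX + cos λ·ΔY = −(0.081965)(-545) + (0.996635)(-453) = -406.81 m.
1° of latitude spans πR/180 = 111317 m; at latitude φ, 1° of longitude spans that × cos φ = 109199.2 m, so Δλ = -406.81 / 109199.2 × 3600 = -13.411″.

Δλ = -13.4″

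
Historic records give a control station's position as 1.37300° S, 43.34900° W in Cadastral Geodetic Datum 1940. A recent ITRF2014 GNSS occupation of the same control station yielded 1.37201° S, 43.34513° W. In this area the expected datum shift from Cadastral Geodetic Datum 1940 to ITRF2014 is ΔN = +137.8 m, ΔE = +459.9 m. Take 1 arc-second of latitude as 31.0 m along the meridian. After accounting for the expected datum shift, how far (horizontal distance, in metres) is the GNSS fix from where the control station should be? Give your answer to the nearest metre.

Observed coordinate differences: Δφ = +0.00099°, Δλ = +0.00387°.
Converting to metres (1° lat = 111600 m, cos φ = 0.999713): observed ΔN = 110.5 m, observed ΔE = 431.8 m.
Subtracting the expected shift leaves a residual of 110.5 − (137.8) = -27.3 m north and 431.8 − (459.9) = -28.1 m east.
Residual distance = √((-27.3)² + (-28.1)²) = 39.2 m.

39 m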